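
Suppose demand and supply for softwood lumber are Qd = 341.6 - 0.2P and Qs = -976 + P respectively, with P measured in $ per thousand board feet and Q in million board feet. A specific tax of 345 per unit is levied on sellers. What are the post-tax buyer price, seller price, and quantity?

With a tax of 345 on sellers, they supply based on the net price P_s = P_b - 345, so Qs = -1321 + P_b.
Set Qd = Qs: 341.6 - 0.2P_b = -1321 + P_b, so 1662.6 = 1.2P_b and P_b = 1385.5.
So P_s = 1040.5 and the quantity traded is Q = 341.6 - 0.2(1385.5) = 64.5.

P_b = 1385.5, P_s = 1040.5, Q = 64.5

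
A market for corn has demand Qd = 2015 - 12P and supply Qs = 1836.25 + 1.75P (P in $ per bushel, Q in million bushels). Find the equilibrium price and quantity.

Set Qd = Qs: 2015 - 12P = 1836.25 + 1.75P, so 178.75 = 13.75P and P* = 13.
Plugging P* into demand: Q* = 2015 - 12(13) = 1859.

P* = 13, Q* = 1859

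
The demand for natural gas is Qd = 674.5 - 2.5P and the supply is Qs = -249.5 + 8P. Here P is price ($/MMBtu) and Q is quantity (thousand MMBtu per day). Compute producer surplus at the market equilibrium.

The market clears where 674.5 - 2.5P = -249.5 + 8P. Rearranging, 10.5P = 924, hence P* = 88.
Then Q* = 674.5 - 2.5(88) = 454.5.
Supply choke price (Qs = 0): P = 31.1875. Producer surplus = ½ × (88 - 31.1875) × 454.5 = 12910.640625.

Producer surplus = 12910.640625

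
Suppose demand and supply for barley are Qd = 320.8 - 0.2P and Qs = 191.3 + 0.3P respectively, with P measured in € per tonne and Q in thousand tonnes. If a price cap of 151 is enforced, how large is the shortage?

Shortage = 54

At P = 151: Qd = 290.6 and Qs = 236.6.
Shortage = Qd - Qs = 290.6 - 236.6 = 54.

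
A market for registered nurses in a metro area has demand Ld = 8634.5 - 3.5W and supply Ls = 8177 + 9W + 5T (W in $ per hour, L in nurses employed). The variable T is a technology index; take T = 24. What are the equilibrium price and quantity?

W* = 27, L* = 8540

With T = 24, supply is Ls = 8297 + 9W.
Equating demand and supply, 8634.5 - 3.5W = 8297 + 9W gives 12.5W = 337.5, so W* = 27.
Then L* = 8634.5 - 3.5(27) = 8540.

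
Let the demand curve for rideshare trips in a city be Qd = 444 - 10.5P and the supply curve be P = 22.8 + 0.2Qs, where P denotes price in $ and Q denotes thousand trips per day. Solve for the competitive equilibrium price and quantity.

Inverting to quantity form: Qs = -114 + 5P.
At equilibrium Qd = Qs, so 444 - 10.5P = -114 + 5P; collecting terms, 558 = 15.5P and P* = 36.
Then Q* = 444 - 10.5(36) = 66.

P* = 36, Q* = 66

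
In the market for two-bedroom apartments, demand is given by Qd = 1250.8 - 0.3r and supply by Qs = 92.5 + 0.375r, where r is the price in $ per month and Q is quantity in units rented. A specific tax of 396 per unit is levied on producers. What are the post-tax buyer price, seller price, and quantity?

The tax drives a wedge r_b - r_s = 396. Substituting r_s = r_b - 396 into supply: Qs = -56 + 0.375r_b.
Set Qd = Qs: 1250.8 - 0.3r_b = -56 + 0.375r_b, so 1306.8 = 0.675r_b and r_b = 1936.
So r_s = 1540 and the quantity traded is Q = 1250.8 - 0.3(1936) = 670.

r_b = 1936, r_s = 1540, Q = 670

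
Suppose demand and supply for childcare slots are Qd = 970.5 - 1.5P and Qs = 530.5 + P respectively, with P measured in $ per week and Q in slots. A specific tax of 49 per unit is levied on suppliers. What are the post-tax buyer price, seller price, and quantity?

Suppliers keep P_s = P_b - 49 per unit, so supply in terms of the buyer price is Qs = 481.5 + P_b.
Set Qd = Qs: 970.5 - 1.5P_b = 481.5 + P_b, so 489 = 2.5P_b and P_b = 195.6.
So P_s = 146.6 and the quantity traded is Q = 970.5 - 1.5(195.6) = 677.1.

P_b = 195.6, P_s = 146.6, Q = 677.1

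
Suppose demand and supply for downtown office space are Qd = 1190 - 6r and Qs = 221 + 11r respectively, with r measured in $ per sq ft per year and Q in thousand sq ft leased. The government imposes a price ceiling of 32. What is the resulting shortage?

Shortage = 425

Evaluating both curves at the ceiling price 32 gives Qd = 998, Qs = 573.
Shortage = Qd - Qs = 998 - 573 = 425.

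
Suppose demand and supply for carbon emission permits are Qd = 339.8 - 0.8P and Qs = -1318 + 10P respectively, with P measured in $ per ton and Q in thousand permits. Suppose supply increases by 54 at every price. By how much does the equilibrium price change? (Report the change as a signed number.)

ΔP = -5

Equating demand and supply, 339.8 - 0.8P = -1318 + 10P gives 10.8P = 1657.8, so P* = 153.5.
Plugging P* into demand: Q* = 339.8 - 0.8(153.5) = 217.
After the shift, supply is Qs = -1264 + 10P.
Re-solving, 10.8P = 1603.8 gives P = 148.5 and Q = 221.
ΔP = 148.5 - 153.5 = -5.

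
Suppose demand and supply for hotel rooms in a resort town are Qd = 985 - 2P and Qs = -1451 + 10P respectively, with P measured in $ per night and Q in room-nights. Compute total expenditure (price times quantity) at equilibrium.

Total expenditure = 117537

The market clears where 985 - 2P = -1451 + 10P. Rearranging, 12P = 2436, hence P* = 203.
Then Q* = 985 - 2(203) = 579.
Total expenditure = P* × Q* = 203 × 579 = 117537.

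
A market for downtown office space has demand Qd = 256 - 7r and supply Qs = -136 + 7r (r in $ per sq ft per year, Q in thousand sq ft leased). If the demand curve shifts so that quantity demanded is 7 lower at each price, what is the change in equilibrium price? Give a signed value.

Δr = -0.5

At equilibrium Qd = Qs, so 256 - 7r = -136 + 7r; collecting terms, 392 = 14r and r* = 28.
Then Q* = 256 - 7(28) = 60.
After the shift, demand is Qd = 249 - 7r.
Re-solving, 14r = 385 gives r = 27.5 and Q = 56.5.
Δr = 27.5 - 28 = -0.5.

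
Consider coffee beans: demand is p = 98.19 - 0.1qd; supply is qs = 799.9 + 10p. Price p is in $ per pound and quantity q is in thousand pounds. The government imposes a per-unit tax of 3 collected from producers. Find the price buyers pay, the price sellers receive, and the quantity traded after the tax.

p_b = 10.6, p_s = 7.6, q = 875.9

Solving each curve for q: qd = 981.9 - 10p.
With a tax of 3 on producers, they supply based on the net price p_s = p_b - 3, so qs = 769.9 + 10p_b.
Market clearing requires 981.9 - 10p_b = 769.9 + 10p_b; hence 212 = 20p_b and p_b = 10.6.
So p_s = 7.6 and the quantity traded is q = 981.9 - 10(10.6) = 875.9.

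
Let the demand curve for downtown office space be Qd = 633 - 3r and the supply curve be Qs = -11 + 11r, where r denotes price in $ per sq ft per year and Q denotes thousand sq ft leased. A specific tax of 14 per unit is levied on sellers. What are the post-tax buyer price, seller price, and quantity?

With a tax of 14 on sellers, they supply based on the net price r_s = r_b - 14, so Qs = -165 + 11r_b.
Set Qd = Qs: 633 - 3r_b = -165 + 11r_b, so 798 = 14r_b and r_b = 57.
So r_s = 43 and the quantity traded is Q = 633 - 3(57) = 462.

r_b = 57, r_s = 43, Q = 462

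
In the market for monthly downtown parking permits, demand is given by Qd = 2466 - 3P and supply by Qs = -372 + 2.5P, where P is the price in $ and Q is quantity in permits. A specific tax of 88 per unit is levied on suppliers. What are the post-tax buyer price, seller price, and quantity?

P_b = 556, P_s = 468, Q = 798

With a tax of 88 on suppliers, they supply based on the net price P_s = P_b - 88, so Qs = -592 + 2.5P_b.
Market clearing requires 2466 - 3P_b = -592 + 2.5P_b; hence 3058 = 5.5P_b and P_b = 556.
Then P_s = 556 - 88 = 468 and Q = 2466 - 3(556) = 798.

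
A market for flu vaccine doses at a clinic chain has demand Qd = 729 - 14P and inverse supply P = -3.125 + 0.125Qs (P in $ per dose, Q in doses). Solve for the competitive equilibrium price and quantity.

P* = 32, Q* = 281

In direct form, Qs = 25 + 8P.
At equilibrium Qd = Qs, so 729 - 14P = 25 + 8P; collecting terms, 704 = 22P and P* = 32.
Substitute back: Q* = 729 - 14(32) = 281.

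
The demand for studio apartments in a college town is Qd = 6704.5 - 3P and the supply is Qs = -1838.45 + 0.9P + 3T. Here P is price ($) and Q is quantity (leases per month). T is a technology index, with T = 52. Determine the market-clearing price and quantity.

With T = 52, supply is Qs = -1682.45 + 0.9P.
At equilibrium Qd = Qs, so 6704.5 - 3P = -1682.45 + 0.9P; collecting terms, 8386.95 = 3.9P and P* = 2150.5.
Then Q* = 6704.5 - 3(2150.5) = 253.

P* = 2150.5, Q* = 253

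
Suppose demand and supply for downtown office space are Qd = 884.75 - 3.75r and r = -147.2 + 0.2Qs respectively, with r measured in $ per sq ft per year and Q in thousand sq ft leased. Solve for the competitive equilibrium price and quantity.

In direct form, Qs = 736 + 5r.
The market clears where 884.75 - 3.75r = 736 + 5r. Rearranging, 8.75r = 148.75, hence r* = 17.
Plugging r* into demand: Q* = 884.75 - 3.75(17) = 821.

r* = 17, Q* = 821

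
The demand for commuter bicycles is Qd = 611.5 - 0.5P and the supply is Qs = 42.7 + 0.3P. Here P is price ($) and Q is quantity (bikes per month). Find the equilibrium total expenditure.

At equilibrium Qd = Qs, so 611.5 - 0.5P = 42.7 + 0.3P; collecting terms, 568.8 = 0.8P and P* = 711.
Substitute back: Q* = 611.5 - 0.5(711) = 256.
Total expenditure = P* × Q* = 711 × 256 = 182016.

Total expenditure = 182016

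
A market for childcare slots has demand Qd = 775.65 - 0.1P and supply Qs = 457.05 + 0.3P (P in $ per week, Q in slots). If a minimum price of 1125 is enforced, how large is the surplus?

With P fixed at 1125, quantity demanded is 663.15 and quantity supplied is 794.55.
Surplus = Qs - Qd = 794.55 - 663.15 = 131.4.

Surplus = 131.4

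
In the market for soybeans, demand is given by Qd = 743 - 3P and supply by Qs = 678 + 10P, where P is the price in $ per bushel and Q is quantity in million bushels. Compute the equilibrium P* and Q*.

At equilibrium Qd = Qs, so 743 - 3P = 678 + 10P; collecting terms, 65 = 13P and P* = 5.
Plugging P* into demand: Q* = 743 - 3(5) = 728.

P* = 5, Q* = 728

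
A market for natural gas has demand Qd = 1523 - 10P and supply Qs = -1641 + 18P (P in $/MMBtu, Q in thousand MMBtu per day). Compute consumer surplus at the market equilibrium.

At equilibrium Qd = Qs, so 1523 - 10P = -1641 + 18P; collecting terms, 3164 = 28P and P* = 113.
From the demand curve, Q* = 1523 - 10(113) = 393.
Demand choke price (Qd = 0): P = 1523/10 = 152.3. Consumer surplus = ½ × (152.3 - 113) × 393 = 7722.45.

Consumer surplus = 7722.45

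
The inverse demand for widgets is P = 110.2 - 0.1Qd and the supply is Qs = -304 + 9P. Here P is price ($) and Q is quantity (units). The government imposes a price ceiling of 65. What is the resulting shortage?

Shortage = 171

Solving each curve for Q: Qd = 1102 - 10P.
At P = 65: Qd = 452 and Qs = 281.
Shortage = Qd - Qs = 452 - 281 = 171.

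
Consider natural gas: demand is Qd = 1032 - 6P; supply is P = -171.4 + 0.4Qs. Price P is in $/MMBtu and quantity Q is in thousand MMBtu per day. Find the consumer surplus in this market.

Rewriting in direct form: Qs = 428.5 + 2.5P.
Equating demand and supply, 1032 - 6P = 428.5 + 2.5P gives 8.5P = 603.5, so P* = 71.
Substitute back: Q* = 1032 - 6(71) = 606.
Demand choke price (Qd = 0): P = 1032/6 = 172. Consumer surplus = ½ × (172 - 71) × 606 = 30603.

Consumer surplus = 30603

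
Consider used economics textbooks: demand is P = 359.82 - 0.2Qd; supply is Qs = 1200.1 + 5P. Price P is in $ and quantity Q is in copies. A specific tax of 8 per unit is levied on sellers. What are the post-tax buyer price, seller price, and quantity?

P_b = 63.9, P_s = 55.9, Q = 1479.6

Rewriting in direct form: Qd = 1799.1 - 5P.
Sellers keep P_s = P_b - 8 per unit, so supply in terms of the buyer price is Qs = 1160.1 + 5P_b.
Equate demand and the shifted supply: 1799.1 - 5P_b = 1160.1 + 5P_b, giving 10P_b = 639, so P_b = 63.9.
So P_s = 55.9 and the quantity traded is Q = 1799.1 - 5(63.9) = 1479.6.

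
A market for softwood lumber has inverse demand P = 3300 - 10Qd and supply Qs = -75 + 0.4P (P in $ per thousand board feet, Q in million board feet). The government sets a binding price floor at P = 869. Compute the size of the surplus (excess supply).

Rewriting in direct form: Qd = 330 - 0.1P.
With P fixed at 869, quantity demanded is 243.1 and quantity supplied is 272.6.
Surplus = Qs - Qd = 272.6 - 243.1 = 29.5.

Surplus = 29.5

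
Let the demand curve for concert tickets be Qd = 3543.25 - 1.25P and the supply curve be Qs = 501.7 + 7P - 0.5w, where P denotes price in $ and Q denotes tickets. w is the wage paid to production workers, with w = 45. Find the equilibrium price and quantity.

With w = 45, supply is Qs = 479.2 + 7P.
Set Qd = Qs: 3543.25 - 1.25P = 479.2 + 7P, so 3064.05 = 8.25P and P* = 371.4.
From the demand curve, Q* = 3543.25 - 1.25(371.4) = 3079.

P* = 371.4, Q* = 3079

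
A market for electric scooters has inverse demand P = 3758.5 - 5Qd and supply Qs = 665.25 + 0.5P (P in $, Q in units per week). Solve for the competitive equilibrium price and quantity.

Solving each curve for Q: Qd = 751.7 - 0.2P.
Set Qd = Qs: 751.7 - 0.2P = 665.25 + 0.5P, so 86.45 = 0.7P and P* = 123.5.
Plugging P* into demand: Q* = 751.7 - 0.2(123.5) = 727.

P* = 123.5, Q* = 727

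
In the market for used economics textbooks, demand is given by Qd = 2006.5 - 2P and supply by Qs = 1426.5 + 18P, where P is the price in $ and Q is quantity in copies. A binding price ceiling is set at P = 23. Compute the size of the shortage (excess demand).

Shortage = 120

Evaluating both curves at the ceiling price 23 gives Qd = 1960.5, Qs = 1840.5.
Shortage = Qd - Qs = 1960.5 - 1840.5 = 120.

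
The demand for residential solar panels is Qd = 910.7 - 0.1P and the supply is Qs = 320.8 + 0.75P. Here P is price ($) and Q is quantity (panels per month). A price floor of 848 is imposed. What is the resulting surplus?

Surplus = 130.9

At P = 848: Qd = 825.9 and Qs = 956.8.
Surplus = Qs - Qd = 956.8 - 825.9 = 130.9.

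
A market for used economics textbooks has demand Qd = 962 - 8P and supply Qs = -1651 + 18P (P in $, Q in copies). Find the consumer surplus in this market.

The market clears where 962 - 8P = -1651 + 18P. Rearranging, 26P = 2613, hence P* = 100.5.
Then Q* = 962 - 8(100.5) = 158.
Demand choke price (Qd = 0): P = 962/8 = 120.25. Consumer surplus = ½ × (120.25 - 100.5) × 158 = 1560.25.

Consumer surplus = 1560.25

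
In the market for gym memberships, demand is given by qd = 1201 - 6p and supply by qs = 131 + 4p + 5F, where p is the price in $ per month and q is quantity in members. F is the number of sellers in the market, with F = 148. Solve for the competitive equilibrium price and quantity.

p* = 33, q* = 1003

With F = 148, supply is qs = 871 + 4p.
At equilibrium qd = qs, so 1201 - 6p = 871 + 4p; collecting terms, 330 = 10p and p* = 33.
From the demand curve, q* = 1201 - 6(33) = 1003.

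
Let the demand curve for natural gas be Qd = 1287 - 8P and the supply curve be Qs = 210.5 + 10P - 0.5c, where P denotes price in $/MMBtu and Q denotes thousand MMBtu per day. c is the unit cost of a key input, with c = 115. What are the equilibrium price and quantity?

With c = 115, supply is Qs = 153 + 10P.
Set Qd = Qs: 1287 - 8P = 153 + 10P, so 1134 = 18P and P* = 63.
From the demand curve, Q* = 1287 - 8(63) = 783.

P* = 63, Q* = 783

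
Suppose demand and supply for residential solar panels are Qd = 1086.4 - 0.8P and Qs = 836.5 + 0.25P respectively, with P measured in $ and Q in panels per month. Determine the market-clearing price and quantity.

P* = 238, Q* = 896

The market clears where 1086.4 - 0.8P = 836.5 + 0.25P. Rearranging, 1.05P = 249.9, hence P* = 238.
Substitute back: Q* = 1086.4 - 0.8(238) = 896.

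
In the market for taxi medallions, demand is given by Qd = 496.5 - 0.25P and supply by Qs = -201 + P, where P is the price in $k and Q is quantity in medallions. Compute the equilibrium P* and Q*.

P* = 558, Q* = 357

Equating demand and supply, 496.5 - 0.25P = -201 + P gives 1.25P = 697.5, so P* = 558.
Plugging P* into demand: Q* = 496.5 - 0.25(558) = 357.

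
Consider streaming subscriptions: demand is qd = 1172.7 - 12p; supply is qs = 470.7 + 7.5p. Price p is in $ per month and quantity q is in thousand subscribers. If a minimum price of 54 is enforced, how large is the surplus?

At p = 54: qd = 524.7 and qs = 875.7.
Surplus = qs - qd = 875.7 - 524.7 = 351.

Surplus = 351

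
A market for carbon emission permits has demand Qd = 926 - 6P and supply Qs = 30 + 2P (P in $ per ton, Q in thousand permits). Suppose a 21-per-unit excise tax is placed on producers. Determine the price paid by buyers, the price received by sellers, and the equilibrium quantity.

P_b = 117.25, P_s = 96.25, Q = 222.5

With a tax of 21 on producers, they supply based on the net price P_s = P_b - 21, so Qs = -12 + 2P_b.
Equate demand and the shifted supply: 926 - 6P_b = -12 + 2P_b, giving 8P_b = 938, so P_b = 117.25.
Then P_s = 117.25 - 21 = 96.25 and Q = 926 - 6(117.25) = 222.5.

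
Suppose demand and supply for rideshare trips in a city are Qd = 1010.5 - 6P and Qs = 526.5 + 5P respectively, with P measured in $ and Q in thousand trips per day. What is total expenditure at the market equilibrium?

Total expenditure = 32846

Equating demand and supply, 1010.5 - 6P = 526.5 + 5P gives 11P = 484, so P* = 44.
Substitute back: Q* = 1010.5 - 6(44) = 746.5.
Total expenditure = P* × Q* = 44 × 746.5 = 32846.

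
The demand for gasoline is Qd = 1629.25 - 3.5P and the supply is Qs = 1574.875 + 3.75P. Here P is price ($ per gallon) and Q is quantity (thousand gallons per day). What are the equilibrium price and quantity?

P* = 7.5, Q* = 1603

The market clears where 1629.25 - 3.5P = 1574.875 + 3.75P. Rearranging, 7.25P = 54.375, hence P* = 7.5.
Plugging P* into demand: Q* = 1629.25 - 3.5(7.5) = 1603.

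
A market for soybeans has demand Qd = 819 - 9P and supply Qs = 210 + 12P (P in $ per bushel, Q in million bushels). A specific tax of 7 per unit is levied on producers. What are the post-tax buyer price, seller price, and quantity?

The tax drives a wedge P_b - P_s = 7. Substituting P_s = P_b - 7 into supply: Qs = 126 + 12P_b.
Market clearing requires 819 - 9P_b = 126 + 12P_b; hence 693 = 21P_b and P_b = 33.
So P_s = 26 and the quantity traded is Q = 819 - 9(33) = 522.

P_b = 33, P_s = 26, Q = 522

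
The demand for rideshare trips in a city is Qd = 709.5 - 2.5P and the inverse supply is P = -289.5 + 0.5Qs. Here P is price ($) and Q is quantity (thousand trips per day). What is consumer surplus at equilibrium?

Inverting to quantity form: Qs = 579 + 2P.
The market clears where 709.5 - 2.5P = 579 + 2P. Rearranging, 4.5P = 130.5, hence P* = 29.
From the demand curve, Q* = 709.5 - 2.5(29) = 637.
Demand choke price (Qd = 0): P = 709.5/2.5 = 283.8. Consumer surplus = ½ × (283.8 - 29) × 637 = 81153.8.

Consumer surplus = 81153.8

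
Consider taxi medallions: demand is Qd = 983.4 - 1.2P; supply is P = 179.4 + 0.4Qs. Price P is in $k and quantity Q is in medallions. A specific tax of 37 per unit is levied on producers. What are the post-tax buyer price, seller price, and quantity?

P_b = 412, P_s = 375, Q = 489

In direct form, Qs = -448.5 + 2.5P.
The tax drives a wedge P_b - P_s = 37. Substituting P_s = P_b - 37 into supply: Qs = -541 + 2.5P_b.
Market clearing requires 983.4 - 1.2P_b = -541 + 2.5P_b; hence 1524.4 = 3.7P_b and P_b = 412.
Then P_s = 412 - 37 = 375 and Q = 983.4 - 1.2(412) = 489.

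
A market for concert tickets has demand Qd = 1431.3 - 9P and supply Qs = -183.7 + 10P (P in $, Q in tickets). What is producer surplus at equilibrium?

Equating demand and supply, 1431.3 - 9P = -183.7 + 10P gives 19P = 1615, so P* = 85.
Plugging P* into demand: Q* = 1431.3 - 9(85) = 666.3.
Supply choke price (Qs = 0): P = 18.37. Producer surplus = ½ × (85 - 18.37) × 666.3 = 22197.7845.

Producer surplus = 22197.7845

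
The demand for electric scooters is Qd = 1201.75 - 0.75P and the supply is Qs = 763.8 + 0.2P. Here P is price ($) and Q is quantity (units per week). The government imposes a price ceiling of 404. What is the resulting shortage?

Shortage = 54.15

At P = 404: Qd = 898.75 and Qs = 844.6.
Shortage = Qd - Qs = 898.75 - 844.6 = 54.15.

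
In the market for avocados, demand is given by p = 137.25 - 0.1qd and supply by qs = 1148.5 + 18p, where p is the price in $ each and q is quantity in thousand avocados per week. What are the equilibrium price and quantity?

Rewriting in direct form: qd = 1372.5 - 10p.
The market clears where 1372.5 - 10p = 1148.5 + 18p. Rearranging, 28p = 224, hence p* = 8.
From the demand curve, q* = 1372.5 - 10(8) = 1292.5.

p* = 8, q* = 1292.5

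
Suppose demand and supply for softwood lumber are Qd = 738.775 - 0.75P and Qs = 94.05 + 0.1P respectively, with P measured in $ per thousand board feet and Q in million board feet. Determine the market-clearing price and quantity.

Set Qd = Qs: 738.775 - 0.75P = 94.05 + 0.1P, so 644.725 = 0.85P and P* = 758.5.
Then Q* = 738.775 - 0.75(758.5) = 169.9.

P* = 758.5, Q* = 169.9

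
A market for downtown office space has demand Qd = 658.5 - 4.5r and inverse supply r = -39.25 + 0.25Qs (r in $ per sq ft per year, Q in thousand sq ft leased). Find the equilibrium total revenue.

Total revenue = 23187

Rewriting in direct form: Qs = 157 + 4r.
The market clears where 658.5 - 4.5r = 157 + 4r. Rearranging, 8.5r = 501.5, hence r* = 59.
From the demand curve, Q* = 658.5 - 4.5(59) = 393.
Total revenue = r* × Q* = 59 × 393 = 23187.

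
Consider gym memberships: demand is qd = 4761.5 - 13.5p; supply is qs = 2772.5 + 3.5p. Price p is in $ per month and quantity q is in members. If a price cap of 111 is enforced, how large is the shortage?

Shortage = 102

At p = 111: qd = 3263 and qs = 3161.
Shortage = qd - qs = 3263 - 3161 = 102.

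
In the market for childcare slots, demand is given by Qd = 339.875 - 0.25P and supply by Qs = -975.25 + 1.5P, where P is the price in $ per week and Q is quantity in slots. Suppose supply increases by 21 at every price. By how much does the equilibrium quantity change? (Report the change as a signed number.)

ΔQ = 3

The market clears where 339.875 - 0.25P = -975.25 + 1.5P. Rearranging, 1.75P = 1315.125, hence P* = 751.5.
Substitute back: Q* = 339.875 - 0.25(751.5) = 152.
After the shift, supply is Qs = -954.25 + 1.5P.
The new intersection has 1294.125 = 1.75P, i.e. P = 739.5, Q = 155.
ΔQ = 155 - 152 = 3.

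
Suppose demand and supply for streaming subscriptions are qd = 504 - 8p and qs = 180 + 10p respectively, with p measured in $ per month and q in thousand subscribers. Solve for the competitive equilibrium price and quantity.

p* = 18, q* = 360

Equating demand and supply, 504 - 8p = 180 + 10p gives 18p = 324, so p* = 18.
Then q* = 504 - 8(18) = 360.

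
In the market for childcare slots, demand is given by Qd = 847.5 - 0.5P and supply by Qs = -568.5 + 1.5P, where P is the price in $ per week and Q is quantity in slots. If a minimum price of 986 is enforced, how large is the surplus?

With P fixed at 986, quantity demanded is 354.5 and quantity supplied is 910.5.
Surplus = Qs - Qd = 910.5 - 354.5 = 556.

Surplus = 556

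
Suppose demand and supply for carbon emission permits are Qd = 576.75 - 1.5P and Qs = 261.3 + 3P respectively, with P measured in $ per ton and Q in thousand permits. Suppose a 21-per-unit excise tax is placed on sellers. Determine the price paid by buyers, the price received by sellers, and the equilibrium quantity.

P_b = 84.1, P_s = 63.1, Q = 450.6

The tax drives a wedge P_b - P_s = 21. Substituting P_s = P_b - 21 into supply: Qs = 198.3 + 3P_b.
Set Qd = Qs: 576.75 - 1.5P_b = 198.3 + 3P_b, so 378.45 = 4.5P_b and P_b = 84.1.
So P_s = 63.1 and the quantity traded is Q = 576.75 - 1.5(84.1) = 450.6.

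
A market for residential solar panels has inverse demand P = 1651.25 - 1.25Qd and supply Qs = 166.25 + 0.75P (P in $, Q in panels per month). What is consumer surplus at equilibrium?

Consumer surplus = 328515.625

Rewriting in direct form: Qd = 1321 - 0.8P.
Equating demand and supply, 1321 - 0.8P = 166.25 + 0.75P gives 1.55P = 1154.75, so P* = 745.
Substitute back: Q* = 1321 - 0.8(745) = 725.
Demand choke price (Qd = 0): P = 1321/0.8 = 1651.25. Consumer surplus = ½ × (1651.25 - 745) × 725 = 328515.625.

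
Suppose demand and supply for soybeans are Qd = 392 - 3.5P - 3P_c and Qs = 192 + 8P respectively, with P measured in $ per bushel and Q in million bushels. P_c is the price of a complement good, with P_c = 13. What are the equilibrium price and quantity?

P* = 14, Q* = 304

With P_c = 13, demand is Qd = 353 - 3.5P.
The market clears where 353 - 3.5P = 192 + 8P. Rearranging, 11.5P = 161, hence P* = 14.
Then Q* = 353 - 3.5(14) = 304.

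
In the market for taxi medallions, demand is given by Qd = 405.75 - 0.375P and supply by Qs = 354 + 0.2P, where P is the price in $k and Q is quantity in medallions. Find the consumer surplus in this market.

Consumer surplus = 184512

At equilibrium Qd = Qs, so 405.75 - 0.375P = 354 + 0.2P; collecting terms, 51.75 = 0.575P and P* = 90.
Then Q* = 405.75 - 0.375(90) = 372.
Demand choke price (Qd = 0): P = 405.75/0.375 = 1082. Consumer surplus = ½ × (1082 - 90) × 372 = 184512.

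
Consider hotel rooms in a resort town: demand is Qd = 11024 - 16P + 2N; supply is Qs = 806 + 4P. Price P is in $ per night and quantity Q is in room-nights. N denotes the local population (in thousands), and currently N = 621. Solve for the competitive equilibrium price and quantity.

With N = 621, demand is Qd = 12266 - 16P.
Equating demand and supply, 12266 - 16P = 806 + 4P gives 20P = 11460, so P* = 573.
Then Q* = 12266 - 16(573) = 3098.

P* = 573, Q* = 3098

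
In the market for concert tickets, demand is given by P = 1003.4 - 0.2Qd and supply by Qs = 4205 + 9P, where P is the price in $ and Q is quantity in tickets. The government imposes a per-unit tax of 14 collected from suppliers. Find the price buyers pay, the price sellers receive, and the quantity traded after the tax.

Rewriting in direct form: Qd = 5017 - 5P.
Suppliers keep P_s = P_b - 14 per unit, so supply in terms of the buyer price is Qs = 4079 + 9P_b.
Equate demand and the shifted supply: 5017 - 5P_b = 4079 + 9P_b, giving 14P_b = 938, so P_b = 67.
Then P_s = 67 - 14 = 53 and Q = 5017 - 5(67) = 4682.

P_b = 67, P_s = 53, Q = 4682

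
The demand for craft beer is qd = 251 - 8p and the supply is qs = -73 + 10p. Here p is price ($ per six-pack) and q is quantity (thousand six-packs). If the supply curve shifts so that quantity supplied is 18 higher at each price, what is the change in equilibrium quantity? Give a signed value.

The market clears where 251 - 8p = -73 + 10p. Rearranging, 18p = 324, hence p* = 18.
Substitute back: q* = 251 - 8(18) = 107.
After the shift, supply is qs = -55 + 10p.
Re-solving, 18p = 306 gives p = 17 and q = 115.
Δq = 115 - 107 = 8.

Δq = 8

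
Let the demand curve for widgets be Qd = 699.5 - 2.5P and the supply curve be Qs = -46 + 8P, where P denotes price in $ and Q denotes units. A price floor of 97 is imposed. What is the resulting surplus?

With P fixed at 97, quantity demanded is 457 and quantity supplied is 730.
Surplus = Qs - Qd = 730 - 457 = 273.

Surplus = 273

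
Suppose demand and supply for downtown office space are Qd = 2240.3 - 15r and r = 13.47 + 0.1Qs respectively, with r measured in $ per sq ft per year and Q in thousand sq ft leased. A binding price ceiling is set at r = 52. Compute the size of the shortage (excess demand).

Shortage = 1075

In direct form, Qs = -134.7 + 10r.
Evaluating both curves at the ceiling price 52 gives Qd = 1460.3, Qs = 385.3.
Shortage = Qd - Qs = 1460.3 - 385.3 = 1075.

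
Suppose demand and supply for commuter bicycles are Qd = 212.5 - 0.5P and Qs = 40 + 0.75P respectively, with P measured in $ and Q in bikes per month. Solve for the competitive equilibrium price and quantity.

P* = 138, Q* = 143.5

Equating demand and supply, 212.5 - 0.5P = 40 + 0.75P gives 1.25P = 172.5, so P* = 138.
From the demand curve, Q* = 212.5 - 0.5(138) = 143.5.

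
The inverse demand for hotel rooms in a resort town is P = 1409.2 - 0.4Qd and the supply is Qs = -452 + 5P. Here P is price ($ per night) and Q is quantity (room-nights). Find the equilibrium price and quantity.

P* = 530, Q* = 2198

Inverting to quantity form: Qd = 3523 - 2.5P.
The market clears where 3523 - 2.5P = -452 + 5P. Rearranging, 7.5P = 3975, hence P* = 530.
Then Q* = 3523 - 2.5(530) = 2198.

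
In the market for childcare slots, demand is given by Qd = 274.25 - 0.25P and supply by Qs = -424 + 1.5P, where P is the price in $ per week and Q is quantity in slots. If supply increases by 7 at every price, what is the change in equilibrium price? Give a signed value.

ΔP = -4

Equating demand and supply, 274.25 - 0.25P = -424 + 1.5P gives 1.75P = 698.25, so P* = 399.
Then Q* = 274.25 - 0.25(399) = 174.5.
After the shift, supply is Qs = -417 + 1.5P.
Re-solving, 1.75P = 691.25 gives P = 395 and Q = 175.5.
ΔP = 395 - 399 = -4.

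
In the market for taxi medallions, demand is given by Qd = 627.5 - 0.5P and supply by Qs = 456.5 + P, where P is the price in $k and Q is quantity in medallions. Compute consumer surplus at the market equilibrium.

Consumer surplus = 325470.25

Set Qd = Qs: 627.5 - 0.5P = 456.5 + P, so 171 = 1.5P and P* = 114.
Substitute back: Q* = 627.5 - 0.5(114) = 570.5.
Demand choke price (Qd = 0): P = 627.5/0.5 = 1255. Consumer surplus = ½ × (1255 - 114) × 570.5 = 325470.25.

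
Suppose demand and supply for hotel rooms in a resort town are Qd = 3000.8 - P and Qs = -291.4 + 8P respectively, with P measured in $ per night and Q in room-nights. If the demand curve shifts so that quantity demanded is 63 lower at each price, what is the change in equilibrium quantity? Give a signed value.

ΔQ = -56

At equilibrium Qd = Qs, so 3000.8 - P = -291.4 + 8P; collecting terms, 3292.2 = 9P and P* = 365.8.
Plugging P* into demand: Q* = 3000.8 - 365.8 = 2635.
After the shift, demand is Qd = 2937.8 - P.
Re-solving, 9P = 3229.2 gives P = 358.8 and Q = 2579.
ΔQ = 2579 - 2635 = -56.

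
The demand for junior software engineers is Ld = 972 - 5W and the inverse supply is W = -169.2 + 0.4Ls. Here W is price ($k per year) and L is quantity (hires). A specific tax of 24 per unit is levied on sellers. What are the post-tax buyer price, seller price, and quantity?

Rewriting in direct form: Ls = 423 + 2.5W.
Sellers keep W_s = W_b - 24 per unit, so supply in terms of the buyer price is Ls = 363 + 2.5W_b.
Set Ld = Ls: 972 - 5W_b = 363 + 2.5W_b, so 609 = 7.5W_b and W_b = 81.2.
So W_s = 57.2 and the quantity traded is L = 972 - 5(81.2) = 566.

W_b = 81.2, W_s = 57.2, L = 566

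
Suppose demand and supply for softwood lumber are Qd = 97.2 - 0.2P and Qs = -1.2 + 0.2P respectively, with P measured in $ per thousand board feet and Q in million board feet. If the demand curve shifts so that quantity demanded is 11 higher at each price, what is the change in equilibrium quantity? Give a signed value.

Set Qd = Qs: 97.2 - 0.2P = -1.2 + 0.2P, so 98.4 = 0.4P and P* = 246.
From the demand curve, Q* = 97.2 - 0.2(246) = 48.
After the shift, demand is Qd = 108.2 - 0.2P.
Re-solving, 0.4P = 109.4 gives P = 273.5 and Q = 53.5.
ΔQ = 53.5 - 48 = 5.5.

ΔQ = 5.5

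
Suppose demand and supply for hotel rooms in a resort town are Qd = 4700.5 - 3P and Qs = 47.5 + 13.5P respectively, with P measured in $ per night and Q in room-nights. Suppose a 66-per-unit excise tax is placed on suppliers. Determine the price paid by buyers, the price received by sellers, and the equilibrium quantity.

P_b = 336, P_s = 270, Q = 3692.5

Suppliers keep P_s = P_b - 66 per unit, so supply in terms of the buyer price is Qs = -843.5 + 13.5P_b.
Set Qd = Qs: 4700.5 - 3P_b = -843.5 + 13.5P_b, so 5544 = 16.5P_b and P_b = 336.
Then P_s = 336 - 66 = 270 and Q = 4700.5 - 3(336) = 3692.5.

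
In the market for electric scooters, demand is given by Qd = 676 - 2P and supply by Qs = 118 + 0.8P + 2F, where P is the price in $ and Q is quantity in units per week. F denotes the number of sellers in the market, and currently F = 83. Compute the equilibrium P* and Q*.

With F = 83, supply is Qs = 284 + 0.8P.
Set Qd = Qs: 676 - 2P = 284 + 0.8P, so 392 = 2.8P and P* = 140.
Substitute back: Q* = 676 - 2(140) = 396.

P* = 140, Q* = 396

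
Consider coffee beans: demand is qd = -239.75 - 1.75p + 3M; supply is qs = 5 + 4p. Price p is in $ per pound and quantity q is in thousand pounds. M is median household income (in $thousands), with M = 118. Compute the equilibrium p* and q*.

With M = 118, demand is qd = 114.25 - 1.75p.
The market clears where 114.25 - 1.75p = 5 + 4p. Rearranging, 5.75p = 109.25, hence p* = 19.
From the demand curve, q* = 114.25 - 1.75(19) = 81.

p* = 19, q* = 81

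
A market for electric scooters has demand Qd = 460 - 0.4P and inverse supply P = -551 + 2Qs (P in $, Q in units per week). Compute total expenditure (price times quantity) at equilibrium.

Inverting to quantity form: Qs = 275.5 + 0.5P.
At equilibrium Qd = Qs, so 460 - 0.4P = 275.5 + 0.5P; collecting terms, 184.5 = 0.9P and P* = 205.
Plugging P* into demand: Q* = 460 - 0.4(205) = 378.
Total expenditure = P* × Q* = 205 × 378 = 77490.

Total expenditure = 77490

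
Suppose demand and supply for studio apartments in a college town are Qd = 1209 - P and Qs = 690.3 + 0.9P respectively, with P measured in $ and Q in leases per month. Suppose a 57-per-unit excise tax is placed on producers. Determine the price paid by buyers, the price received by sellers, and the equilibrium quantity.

P_b = 300, P_s = 243, Q = 909

The tax drives a wedge P_b - P_s = 57. Substituting P_s = P_b - 57 into supply: Qs = 639 + 0.9P_b.
Equate demand and the shifted supply: 1209 - P_b = 639 + 0.9P_b, giving 1.9P_b = 570, so P_b = 300.
Then P_s = 300 - 57 = 243 and Q = 1209 - 300 = 909.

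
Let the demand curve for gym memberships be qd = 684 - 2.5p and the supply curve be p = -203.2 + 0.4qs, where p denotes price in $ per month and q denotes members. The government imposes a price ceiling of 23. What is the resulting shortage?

In direct form, qs = 508 + 2.5p.
With p fixed at 23, quantity demanded is 626.5 and quantity supplied is 565.5.
Shortage = qd - qs = 626.5 - 565.5 = 61.

Shortage = 61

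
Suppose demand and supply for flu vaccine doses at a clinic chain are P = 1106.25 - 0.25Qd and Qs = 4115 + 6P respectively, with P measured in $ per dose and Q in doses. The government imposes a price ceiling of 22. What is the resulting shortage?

Shortage = 90

Rewriting in direct form: Qd = 4425 - 4P.
At P = 22: Qd = 4337 and Qs = 4247.
Shortage = Qd - Qs = 4337 - 4247 = 90.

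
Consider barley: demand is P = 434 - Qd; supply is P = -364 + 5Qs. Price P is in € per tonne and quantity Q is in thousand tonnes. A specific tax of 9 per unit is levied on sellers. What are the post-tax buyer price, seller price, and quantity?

P_b = 302.5, P_s = 293.5, Q = 131.5

Rewriting in direct form: Qd = 434 - P and Qs = 72.8 + 0.2P.
Sellers keep P_s = P_b - 9 per unit, so supply in terms of the buyer price is Qs = 71 + 0.2P_b.
Equate demand and the shifted supply: 434 - P_b = 71 + 0.2P_b, giving 1.2P_b = 363, so P_b = 302.5.
So P_s = 293.5 and the quantity traded is Q = 434 - 302.5 = 131.5.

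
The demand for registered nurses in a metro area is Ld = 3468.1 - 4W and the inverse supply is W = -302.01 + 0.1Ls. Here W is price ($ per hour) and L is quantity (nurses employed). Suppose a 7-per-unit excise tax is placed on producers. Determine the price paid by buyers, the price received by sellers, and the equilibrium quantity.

Rewriting in direct form: Ls = 3020.1 + 10W.
Producers keep W_s = W_b - 7 per unit, so supply in terms of the buyer price is Ls = 2950.1 + 10W_b.
Set Ld = Ls: 3468.1 - 4W_b = 2950.1 + 10W_b, so 518 = 14W_b and W_b = 37.
So W_s = 30 and the quantity traded is L = 3468.1 - 4(37) = 3320.1.

W_b = 37, W_s = 30, L = 3320.1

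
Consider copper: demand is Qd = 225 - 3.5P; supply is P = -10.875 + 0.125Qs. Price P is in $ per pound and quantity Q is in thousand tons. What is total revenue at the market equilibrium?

In direct form, Qs = 87 + 8P.
Equating demand and supply, 225 - 3.5P = 87 + 8P gives 11.5P = 138, so P* = 12.
From the demand curve, Q* = 225 - 3.5(12) = 183.
Total revenue = P* × Q* = 12 × 183 = 2196.

Total revenue = 2196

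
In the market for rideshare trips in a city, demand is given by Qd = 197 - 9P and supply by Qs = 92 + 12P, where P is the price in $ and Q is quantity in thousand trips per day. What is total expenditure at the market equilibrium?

The market clears where 197 - 9P = 92 + 12P. Rearranging, 21P = 105, hence P* = 5.
Plugging P* into demand: Q* = 197 - 9(5) = 152.
Total expenditure = P* × Q* = 5 × 152 = 760.

Total expenditure = 760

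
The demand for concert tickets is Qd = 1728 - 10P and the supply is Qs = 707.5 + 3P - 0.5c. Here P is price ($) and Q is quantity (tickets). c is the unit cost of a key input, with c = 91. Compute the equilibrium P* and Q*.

With c = 91, supply is Qs = 662 + 3P.
Set Qd = Qs: 1728 - 10P = 662 + 3P, so 1066 = 13P and P* = 82.
Plugging P* into demand: Q* = 1728 - 10(82) = 908.

P* = 82, Q* = 908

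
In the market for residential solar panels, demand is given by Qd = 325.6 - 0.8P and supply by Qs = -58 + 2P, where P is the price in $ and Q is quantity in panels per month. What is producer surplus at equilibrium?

The market clears where 325.6 - 0.8P = -58 + 2P. Rearranging, 2.8P = 383.6, hence P* = 137.
Then Q* = 325.6 - 0.8(137) = 216.
Supply choke price (Qs = 0): P = 29. Producer surplus = ½ × (137 - 29) × 216 = 11664.

Producer surplus = 11664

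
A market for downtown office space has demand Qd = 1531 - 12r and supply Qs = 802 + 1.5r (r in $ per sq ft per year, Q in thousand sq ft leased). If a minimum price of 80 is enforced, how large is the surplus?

Evaluating both curves at the floor price 80 gives Qd = 571, Qs = 922.
Surplus = Qs - Qd = 922 - 571 = 351.

Surplus = 351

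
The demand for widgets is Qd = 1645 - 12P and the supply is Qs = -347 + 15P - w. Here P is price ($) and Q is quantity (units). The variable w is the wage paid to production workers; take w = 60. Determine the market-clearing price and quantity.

With w = 60, supply is Qs = -407 + 15P.
Set Qd = Qs: 1645 - 12P = -407 + 15P, so 2052 = 27P and P* = 76.
Then Q* = 1645 - 12(76) = 733.

P* = 76, Q* = 733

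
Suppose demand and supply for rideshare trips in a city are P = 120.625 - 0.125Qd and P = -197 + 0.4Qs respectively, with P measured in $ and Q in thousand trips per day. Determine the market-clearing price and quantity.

Rewriting in direct form: Qd = 965 - 8P and Qs = 492.5 + 2.5P.
The market clears where 965 - 8P = 492.5 + 2.5P. Rearranging, 10.5P = 472.5, hence P* = 45.
Substitute back: Q* = 965 - 8(45) = 605.

P* = 45, Q* = 605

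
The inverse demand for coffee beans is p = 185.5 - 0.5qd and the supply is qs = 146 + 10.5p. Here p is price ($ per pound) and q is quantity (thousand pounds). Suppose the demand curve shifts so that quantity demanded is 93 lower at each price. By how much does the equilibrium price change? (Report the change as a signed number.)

Δp = -7.44

Rewriting in direct form: qd = 371 - 2p.
At equilibrium qd = qs, so 371 - 2p = 146 + 10.5p; collecting terms, 225 = 12.5p and p* = 18.
From the demand curve, q* = 371 - 2(18) = 335.
After the shift, demand is qd = 278 - 2p.
New equilibrium: 132 = 12.5p, so p = 10.56 and q = 256.88.
Δp = 10.56 - 18 = -7.44.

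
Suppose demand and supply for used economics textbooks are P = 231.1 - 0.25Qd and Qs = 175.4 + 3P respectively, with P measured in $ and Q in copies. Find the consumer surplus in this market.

Rewriting in direct form: Qd = 924.4 - 4P.
Set Qd = Qs: 924.4 - 4P = 175.4 + 3P, so 749 = 7P and P* = 107.
Substitute back: Q* = 924.4 - 4(107) = 496.4.
Demand choke price (Qd = 0): P = 924.4/4 = 231.1. Consumer surplus = ½ × (231.1 - 107) × 496.4 = 30801.62.

Consumer surplus = 30801.62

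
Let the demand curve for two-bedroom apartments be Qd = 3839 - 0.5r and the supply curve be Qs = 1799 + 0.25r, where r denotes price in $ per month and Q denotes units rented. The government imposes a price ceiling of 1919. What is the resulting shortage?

Evaluating both curves at the ceiling price 1919 gives Qd = 2879.5, Qs = 2278.75.
Shortage = Qd - Qs = 2879.5 - 2278.75 = 600.75.

Shortage = 600.75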